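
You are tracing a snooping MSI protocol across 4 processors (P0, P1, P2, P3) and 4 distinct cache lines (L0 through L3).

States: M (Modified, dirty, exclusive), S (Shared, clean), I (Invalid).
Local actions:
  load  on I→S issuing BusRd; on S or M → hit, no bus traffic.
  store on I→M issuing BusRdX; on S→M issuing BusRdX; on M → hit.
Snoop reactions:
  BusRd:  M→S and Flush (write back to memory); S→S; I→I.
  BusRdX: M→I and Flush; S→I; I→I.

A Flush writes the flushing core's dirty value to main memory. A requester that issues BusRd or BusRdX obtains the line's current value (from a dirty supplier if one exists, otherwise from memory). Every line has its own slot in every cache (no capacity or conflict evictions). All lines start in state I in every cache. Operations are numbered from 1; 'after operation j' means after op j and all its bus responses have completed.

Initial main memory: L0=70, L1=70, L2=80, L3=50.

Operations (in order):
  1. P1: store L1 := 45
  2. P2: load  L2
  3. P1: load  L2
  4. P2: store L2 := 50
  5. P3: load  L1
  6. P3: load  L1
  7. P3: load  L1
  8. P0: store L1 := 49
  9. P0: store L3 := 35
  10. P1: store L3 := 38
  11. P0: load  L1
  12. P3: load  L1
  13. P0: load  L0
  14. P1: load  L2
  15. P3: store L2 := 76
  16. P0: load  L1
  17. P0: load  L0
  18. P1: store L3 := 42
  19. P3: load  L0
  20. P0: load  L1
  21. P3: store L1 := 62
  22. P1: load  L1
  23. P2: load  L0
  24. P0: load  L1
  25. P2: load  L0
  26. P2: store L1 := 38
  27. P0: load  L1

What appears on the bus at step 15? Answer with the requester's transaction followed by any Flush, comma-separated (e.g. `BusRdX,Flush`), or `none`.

  op1 P1: store L1 := 45 → I/M/I/I on L1; bus BusRdX; mem=70
  op2 P2: load  L2 → I/I/S/I on L2; bus BusRd; mem=80
  op3 P1: load  L2 → I/S/S/I on L2; bus BusRd; mem=80
  op4 P2: store L2 := 50 → I/I/M/I on L2; bus BusRdX; mem=80
  op5 P3: load  L1 → I/S/I/S on L1; bus BusRd Flush; mem=45
  op6 P3: load  L1 → I/S/I/S on L1; bus (none); mem=45
  op7 P3: load  L1 → I/S/I/S on L1; bus (none); mem=45
  op8 P0: store L1 := 49 → M/I/I/I on L1; bus BusRdX; mem=45
  op9 P0: store L3 := 35 → M/I/I/I on L3; bus BusRdX; mem=50
  op10 P1: store L3 := 38 → I/M/I/I on L3; bus BusRdX Flush; mem=35
  op11 P0: load  L1 → M/I/I/I on L1; bus (none); mem=45
  op12 P3: load  L1 → S/I/I/S on L1; bus BusRd Flush; mem=49
  op13 P0: load  L0 → S/I/I/I on L0; bus BusRd; mem=70
  op14 P1: load  L2 → I/S/S/I on L2; bus BusRd Flush; mem=50
  op15 P3: store L2 := 76 → I/I/I/M on L2; bus BusRdX; mem=50
  op16 P0: load  L1 → S/I/I/S on L1; bus (none); mem=49
  op17 P0: load  L0 → S/I/I/I on L0; bus (none); mem=70
  op18 P1: store L3 := 42 → I/M/I/I on L3; bus (none); mem=35
  op19 P3: load  L0 → S/I/I/S on L0; bus BusRd; mem=70
  op20 P0: load  L1 → S/I/I/S on L1; bus (none); mem=49
  op21 P3: store L1 := 62 → I/I/I/M on L1; bus BusRdX; mem=49
  op22 P1: load  L1 → I/S/I/S on L1; bus BusRd Flush; mem=62
  op23 P2: load  L0 → S/I/S/S on L0; bus BusRd; mem=70
  op24 P0: load  L1 → S/S/I/S on L1; bus BusRd; mem=62
  op25 P2: load  L0 → S/I/S/S on L0; bus (none); mem=70
  op26 P2: store L1 := 38 → I/I/M/I on L1; bus BusRdX; mem=62
  op27 P0: load  L1 → S/I/S/I on L1; bus BusRd Flush; mem=38

bus = BusRdX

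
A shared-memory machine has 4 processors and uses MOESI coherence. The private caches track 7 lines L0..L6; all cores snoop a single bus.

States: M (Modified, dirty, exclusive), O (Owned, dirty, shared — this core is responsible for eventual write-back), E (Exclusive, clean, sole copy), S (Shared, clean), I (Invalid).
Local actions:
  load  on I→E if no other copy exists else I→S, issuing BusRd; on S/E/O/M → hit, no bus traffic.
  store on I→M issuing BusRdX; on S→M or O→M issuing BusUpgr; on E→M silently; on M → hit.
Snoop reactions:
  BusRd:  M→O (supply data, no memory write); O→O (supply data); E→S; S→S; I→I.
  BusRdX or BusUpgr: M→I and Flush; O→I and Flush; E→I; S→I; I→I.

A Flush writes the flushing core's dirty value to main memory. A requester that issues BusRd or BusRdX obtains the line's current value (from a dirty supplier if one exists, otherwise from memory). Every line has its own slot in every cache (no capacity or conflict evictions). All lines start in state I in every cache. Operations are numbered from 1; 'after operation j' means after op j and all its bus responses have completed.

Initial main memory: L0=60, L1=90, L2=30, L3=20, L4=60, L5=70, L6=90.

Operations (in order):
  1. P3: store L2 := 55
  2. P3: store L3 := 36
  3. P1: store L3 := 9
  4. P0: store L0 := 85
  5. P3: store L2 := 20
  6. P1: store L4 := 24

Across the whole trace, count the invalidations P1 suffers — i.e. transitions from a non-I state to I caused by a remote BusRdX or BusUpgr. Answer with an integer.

invalidations = 0

[1] P3: store L2 := 55 | P0:I, P1:I, P2:I, P3:M(55) | bus: BusRdX
[2] P3: store L3 := 36 | P0:I, P1:I, P2:I, P3:M(36) | bus: BusRdX
[3] P1: store L3 := 9 | P0:I, P1:M(9), P2:I, P3:I | bus: BusRdX,Flush
[4] P0: store L0 := 85 | P0:M(85), P1:I, P2:I, P3:I | bus: BusRdX
[5] P3: store L2 := 20 | P0:I, P1:I, P2:I, P3:M(20) | bus: none
[6] P1: store L4 := 24 | P0:I, P1:M(24), P2:I, P3:I | bus: BusRdX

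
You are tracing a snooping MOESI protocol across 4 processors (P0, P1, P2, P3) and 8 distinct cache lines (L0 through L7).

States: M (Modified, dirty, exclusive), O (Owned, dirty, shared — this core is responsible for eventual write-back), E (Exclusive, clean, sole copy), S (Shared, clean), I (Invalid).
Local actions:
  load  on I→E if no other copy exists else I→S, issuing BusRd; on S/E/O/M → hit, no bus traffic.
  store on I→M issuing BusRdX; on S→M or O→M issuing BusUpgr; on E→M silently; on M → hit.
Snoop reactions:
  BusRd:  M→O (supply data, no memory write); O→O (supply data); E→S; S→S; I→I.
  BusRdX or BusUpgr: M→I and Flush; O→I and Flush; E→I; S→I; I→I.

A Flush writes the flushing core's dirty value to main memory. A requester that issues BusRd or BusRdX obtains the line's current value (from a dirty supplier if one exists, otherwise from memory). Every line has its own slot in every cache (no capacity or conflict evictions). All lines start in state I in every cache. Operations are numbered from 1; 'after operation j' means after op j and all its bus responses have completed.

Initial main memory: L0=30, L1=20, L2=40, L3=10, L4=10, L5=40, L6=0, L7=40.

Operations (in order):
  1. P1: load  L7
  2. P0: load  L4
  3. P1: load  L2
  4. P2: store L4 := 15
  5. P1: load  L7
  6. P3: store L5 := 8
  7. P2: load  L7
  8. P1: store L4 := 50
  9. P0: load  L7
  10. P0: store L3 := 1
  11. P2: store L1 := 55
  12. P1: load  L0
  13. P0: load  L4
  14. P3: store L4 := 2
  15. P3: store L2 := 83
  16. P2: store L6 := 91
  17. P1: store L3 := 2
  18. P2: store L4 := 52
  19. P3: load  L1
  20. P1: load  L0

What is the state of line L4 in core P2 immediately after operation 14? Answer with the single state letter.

  op1 P1: load  L7 → I/E/I/I on L7; bus BusRd; mem=40
  op2 P0: load  L4 → E/I/I/I on L4; bus BusRd; mem=10
  op3 P1: load  L2 → I/E/I/I on L2; bus BusRd; mem=40
  op4 P2: store L4 := 15 → I/I/M/I on L4; bus BusRdX; mem=10
  op5 P1: load  L7 → I/E/I/I on L7; bus (none); mem=40
  op6 P3: store L5 := 8 → I/I/I/M on L5; bus BusRdX; mem=40
  op7 P2: load  L7 → I/S/S/I on L7; bus BusRd; mem=40
  op8 P1: store L4 := 50 → I/M/I/I on L4; bus BusRdX Flush; mem=15
  op9 P0: load  L7 → S/S/S/I on L7; bus BusRd; mem=40
  op10 P0: store L3 := 1 → M/I/I/I on L3; bus BusRdX; mem=10
  op11 P2: store L1 := 55 → I/I/M/I on L1; bus BusRdX; mem=20
  op12 P1: load  L0 → I/E/I/I on L0; bus BusRd; mem=30
  op13 P0: load  L4 → S/O/I/I on L4; bus BusRd; mem=15
  op14 P3: store L4 := 2 → I/I/I/M on L4; bus BusRdX Flush; mem=50
  op15 P3: store L2 := 83 → I/I/I/M on L2; bus BusRdX; mem=40
  op16 P2: store L6 := 91 → I/I/M/I on L6; bus BusRdX; mem=0
  op17 P1: store L3 := 2 → I/M/I/I on L3; bus BusRdX Flush; mem=1
  op18 P2: store L4 := 52 → I/I/M/I on L4; bus BusRdX Flush; mem=2
  op19 P3: load  L1 → I/I/O/S on L1; bus BusRd; mem=20
  op20 P1: load  L0 → I/E/I/I on L0; bus (none); mem=30

state = I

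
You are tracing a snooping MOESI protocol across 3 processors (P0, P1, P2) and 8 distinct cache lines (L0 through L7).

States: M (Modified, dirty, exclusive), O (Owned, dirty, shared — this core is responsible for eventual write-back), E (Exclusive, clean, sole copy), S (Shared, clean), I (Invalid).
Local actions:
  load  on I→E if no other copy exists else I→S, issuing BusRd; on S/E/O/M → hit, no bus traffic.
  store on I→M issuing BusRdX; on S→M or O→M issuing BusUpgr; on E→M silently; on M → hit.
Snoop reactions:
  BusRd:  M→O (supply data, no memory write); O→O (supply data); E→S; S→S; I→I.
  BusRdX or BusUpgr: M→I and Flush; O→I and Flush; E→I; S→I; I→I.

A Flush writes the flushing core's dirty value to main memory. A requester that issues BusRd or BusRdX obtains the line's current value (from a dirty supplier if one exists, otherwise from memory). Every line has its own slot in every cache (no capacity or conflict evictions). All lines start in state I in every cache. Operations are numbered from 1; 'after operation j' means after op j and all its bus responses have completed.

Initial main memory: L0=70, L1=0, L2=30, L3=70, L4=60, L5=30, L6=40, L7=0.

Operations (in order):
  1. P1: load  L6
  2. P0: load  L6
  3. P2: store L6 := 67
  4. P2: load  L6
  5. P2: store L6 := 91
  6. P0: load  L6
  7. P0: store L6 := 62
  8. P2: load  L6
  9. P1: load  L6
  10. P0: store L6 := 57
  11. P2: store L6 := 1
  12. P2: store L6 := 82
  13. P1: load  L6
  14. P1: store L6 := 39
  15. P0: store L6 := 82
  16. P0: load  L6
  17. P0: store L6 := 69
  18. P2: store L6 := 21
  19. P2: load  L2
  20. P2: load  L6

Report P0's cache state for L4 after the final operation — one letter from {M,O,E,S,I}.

1. P1: load  L6  bus=[BusRd]  L6: P0=I P1=E P2=I  mem[L6]=40
2. P0: load  L6  bus=[BusRd]  L6: P0=S P1=S P2=I  mem[L6]=40
3. P2: store L6 := 67  bus=[BusRdX]  L6: P0=I P1=I P2=M  mem[L6]=40
4. P2: load  L6  bus=[-]  L6: P0=I P1=I P2=M  mem[L6]=40
5. P2: store L6 := 91  bus=[-]  L6: P0=I P1=I P2=M  mem[L6]=40
6. P0: load  L6  bus=[BusRd]  L6: P0=S P1=I P2=O  mem[L6]=40
7. P0: store L6 := 62  bus=[BusUpgr,Flush]  L6: P0=M P1=I P2=I  mem[L6]=91
8. P2: load  L6  bus=[BusRd]  L6: P0=O P1=I P2=S  mem[L6]=91
9. P1: load  L6  bus=[BusRd]  L6: P0=O P1=S P2=S  mem[L6]=91
10. P0: store L6 := 57  bus=[BusUpgr]  L6: P0=M P1=I P2=I  mem[L6]=91
11. P2: store L6 := 1  bus=[BusRdX,Flush]  L6: P0=I P1=I P2=M  mem[L6]=57
12. P2: store L6 := 82  bus=[-]  L6: P0=I P1=I P2=M  mem[L6]=57
13. P1: load  L6  bus=[BusRd]  L6: P0=I P1=S P2=O  mem[L6]=57
14. P1: store L6 := 39  bus=[BusUpgr,Flush]  L6: P0=I P1=M P2=I  mem[L6]=82
15. P0: store L6 := 82  bus=[BusRdX,Flush]  L6: P0=M P1=I P2=I  mem[L6]=39
16. P0: load  L6  bus=[-]  L6: P0=M P1=I P2=I  mem[L6]=39
17. P0: store L6 := 69  bus=[-]  L6: P0=M P1=I P2=I  mem[L6]=39
18. P2: store L6 := 21  bus=[BusRdX,Flush]  L6: P0=I P1=I P2=M  mem[L6]=69
19. P2: load  L2  bus=[BusRd]  L2: P0=I P1=I P2=E  mem[L2]=30
20. P2: load  L6  bus=[-]  L6: P0=I P1=I P2=M  mem[L6]=69

state = I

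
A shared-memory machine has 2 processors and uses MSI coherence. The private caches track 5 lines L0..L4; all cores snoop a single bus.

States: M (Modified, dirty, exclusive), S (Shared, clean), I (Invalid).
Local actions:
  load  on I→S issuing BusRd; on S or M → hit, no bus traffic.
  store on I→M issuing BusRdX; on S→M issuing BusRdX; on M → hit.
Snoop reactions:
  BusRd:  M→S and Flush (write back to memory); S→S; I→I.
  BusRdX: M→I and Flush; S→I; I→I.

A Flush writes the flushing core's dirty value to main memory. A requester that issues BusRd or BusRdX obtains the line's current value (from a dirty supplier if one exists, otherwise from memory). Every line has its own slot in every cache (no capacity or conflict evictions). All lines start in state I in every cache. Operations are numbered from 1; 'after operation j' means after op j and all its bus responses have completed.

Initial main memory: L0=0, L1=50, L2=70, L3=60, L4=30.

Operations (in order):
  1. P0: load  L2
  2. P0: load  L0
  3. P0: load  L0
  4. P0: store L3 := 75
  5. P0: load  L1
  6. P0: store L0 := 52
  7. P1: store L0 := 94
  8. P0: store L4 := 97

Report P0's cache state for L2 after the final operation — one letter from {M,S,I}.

  op1 P0: load  L2 → S/I on L2; bus BusRd; mem=70
  op2 P0: load  L0 → S/I on L0; bus BusRd; mem=0
  op3 P0: load  L0 → S/I on L0; bus (none); mem=0
  op4 P0: store L3 := 75 → M/I on L3; bus BusRdX; mem=60
  op5 P0: load  L1 → S/I on L1; bus BusRd; mem=50
  op6 P0: store L0 := 52 → M/I on L0; bus BusRdX; mem=0
  op7 P1: store L0 := 94 → I/M on L0; bus BusRdX Flush; mem=52
  op8 P0: store L4 := 97 → M/I on L4; bus BusRdX; mem=30

state = S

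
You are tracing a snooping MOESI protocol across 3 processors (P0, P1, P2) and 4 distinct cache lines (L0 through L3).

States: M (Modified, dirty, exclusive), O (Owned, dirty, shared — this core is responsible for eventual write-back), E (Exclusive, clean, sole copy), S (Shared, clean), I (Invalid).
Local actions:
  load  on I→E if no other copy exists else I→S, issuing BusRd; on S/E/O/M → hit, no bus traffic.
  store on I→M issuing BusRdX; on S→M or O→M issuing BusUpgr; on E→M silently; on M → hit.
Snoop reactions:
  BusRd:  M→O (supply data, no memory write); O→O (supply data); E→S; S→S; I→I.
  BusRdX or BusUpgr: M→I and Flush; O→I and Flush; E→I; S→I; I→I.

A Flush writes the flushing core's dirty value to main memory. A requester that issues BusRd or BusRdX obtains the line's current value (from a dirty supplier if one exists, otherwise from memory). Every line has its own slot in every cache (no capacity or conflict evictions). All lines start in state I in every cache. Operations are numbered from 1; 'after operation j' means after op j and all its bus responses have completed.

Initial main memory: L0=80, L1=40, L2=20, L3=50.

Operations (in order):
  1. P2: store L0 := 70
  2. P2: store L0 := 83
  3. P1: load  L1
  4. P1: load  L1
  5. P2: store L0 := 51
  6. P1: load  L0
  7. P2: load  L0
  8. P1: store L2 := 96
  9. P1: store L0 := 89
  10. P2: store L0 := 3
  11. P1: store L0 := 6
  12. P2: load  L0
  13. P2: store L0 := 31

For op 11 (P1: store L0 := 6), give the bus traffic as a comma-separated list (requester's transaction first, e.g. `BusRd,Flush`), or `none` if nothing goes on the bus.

step 1: P2: store L0 := 70  ⟶  IIM  (L0)  txn=BusRdX  M[L0]=80
step 2: P2: store L0 := 83  ⟶  IIM  (L0)  txn=∅  M[L0]=80
step 3: P1: load  L1  ⟶  IEI  (L1)  txn=BusRd  M[L1]=40
step 4: P1: load  L1  ⟶  IEI  (L1)  txn=∅  M[L1]=40
step 5: P2: store L0 := 51  ⟶  IIM  (L0)  txn=∅  M[L0]=80
step 6: P1: load  L0  ⟶  ISO  (L0)  txn=BusRd  M[L0]=80
step 7: P2: load  L0  ⟶  ISO  (L0)  txn=∅  M[L0]=80
step 8: P1: store L2 := 96  ⟶  IMI  (L2)  txn=BusRdX  M[L2]=20
step 9: P1: store L0 := 89  ⟶  IMI  (L0)  txn=BusUpgr+Flush  M[L0]=51
step 10: P2: store L0 := 3  ⟶  IIM  (L0)  txn=BusRdX+Flush  M[L0]=89
step 11: P1: store L0 := 6  ⟶  IMI  (L0)  txn=BusRdX+Flush  M[L0]=3
step 12: P2: load  L0  ⟶  IOS  (L0)  txn=BusRd  M[L0]=3
step 13: P2: store L0 := 31  ⟶  IIM  (L0)  txn=BusUpgr+Flush  M[L0]=6

bus = BusRdX,Flush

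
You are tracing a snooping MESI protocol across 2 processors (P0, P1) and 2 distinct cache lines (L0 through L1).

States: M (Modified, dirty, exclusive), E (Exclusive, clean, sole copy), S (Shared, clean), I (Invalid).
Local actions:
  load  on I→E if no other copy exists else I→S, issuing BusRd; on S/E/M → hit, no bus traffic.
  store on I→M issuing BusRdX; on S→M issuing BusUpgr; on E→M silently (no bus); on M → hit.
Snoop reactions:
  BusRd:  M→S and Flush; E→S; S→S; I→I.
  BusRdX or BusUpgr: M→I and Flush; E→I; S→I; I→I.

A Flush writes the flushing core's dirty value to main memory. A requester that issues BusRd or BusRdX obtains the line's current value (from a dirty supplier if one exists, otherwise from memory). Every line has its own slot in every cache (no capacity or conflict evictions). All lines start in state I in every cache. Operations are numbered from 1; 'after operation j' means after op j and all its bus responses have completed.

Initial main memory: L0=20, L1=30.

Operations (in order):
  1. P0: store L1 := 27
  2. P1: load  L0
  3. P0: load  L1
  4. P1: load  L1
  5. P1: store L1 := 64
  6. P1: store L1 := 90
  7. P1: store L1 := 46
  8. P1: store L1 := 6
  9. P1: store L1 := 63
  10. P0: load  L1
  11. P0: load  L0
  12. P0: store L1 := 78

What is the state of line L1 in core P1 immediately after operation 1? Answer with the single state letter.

step 1: P0: store L1 := 27  ⟶  MI  (L1)  txn=BusRdX  M[L1]=30
step 2: P1: load  L0  ⟶  IE  (L0)  txn=BusRd  M[L0]=20
step 3: P0: load  L1  ⟶  MI  (L1)  txn=∅  M[L1]=30
step 4: P1: load  L1  ⟶  SS  (L1)  txn=BusRd+Flush  M[L1]=27
step 5: P1: store L1 := 64  ⟶  IM  (L1)  txn=BusUpgr  M[L1]=27
step 6: P1: store L1 := 90  ⟶  IM  (L1)  txn=∅  M[L1]=27
step 7: P1: store L1 := 46  ⟶  IM  (L1)  txn=∅  M[L1]=27
step 8: P1: store L1 := 6  ⟶  IM  (L1)  txn=∅  M[L1]=27
step 9: P1: store L1 := 63  ⟶  IM  (L1)  txn=∅  M[L1]=27
step 10: P0: load  L1  ⟶  SS  (L1)  txn=BusRd+Flush  M[L1]=63
step 11: P0: load  L0  ⟶  SS  (L0)  txn=BusRd  M[L0]=20
step 12: P0: store L1 := 78  ⟶  MI  (L1)  txn=BusUpgr  M[L1]=63

state = I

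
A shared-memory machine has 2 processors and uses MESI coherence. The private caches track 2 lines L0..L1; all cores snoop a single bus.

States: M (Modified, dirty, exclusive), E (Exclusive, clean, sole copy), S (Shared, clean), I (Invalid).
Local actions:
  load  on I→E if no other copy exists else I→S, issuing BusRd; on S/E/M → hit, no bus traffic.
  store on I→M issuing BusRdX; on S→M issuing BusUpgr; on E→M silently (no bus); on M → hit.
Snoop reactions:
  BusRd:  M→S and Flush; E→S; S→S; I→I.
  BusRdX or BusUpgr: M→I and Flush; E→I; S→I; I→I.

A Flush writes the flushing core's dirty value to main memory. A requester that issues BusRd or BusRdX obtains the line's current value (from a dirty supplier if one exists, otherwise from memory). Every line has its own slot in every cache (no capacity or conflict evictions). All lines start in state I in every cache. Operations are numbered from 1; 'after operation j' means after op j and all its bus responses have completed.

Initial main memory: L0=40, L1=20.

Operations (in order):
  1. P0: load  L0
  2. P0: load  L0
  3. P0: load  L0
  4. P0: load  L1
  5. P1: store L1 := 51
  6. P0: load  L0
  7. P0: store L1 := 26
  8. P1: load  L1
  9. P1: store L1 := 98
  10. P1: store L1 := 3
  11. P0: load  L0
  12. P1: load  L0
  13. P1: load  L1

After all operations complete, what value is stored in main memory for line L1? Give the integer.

memory[L1] = 26

step 1: P0: load  L0  ⟶  EI  (L0)  txn=BusRd  M[L0]=40
step 2: P0: load  L0  ⟶  EI  (L0)  txn=∅  M[L0]=40
step 3: P0: load  L0  ⟶  EI  (L0)  txn=∅  M[L0]=40
step 4: P0: load  L1  ⟶  EI  (L1)  txn=BusRd  M[L1]=20
step 5: P1: store L1 := 51  ⟶  IM  (L1)  txn=BusRdX  M[L1]=20
step 6: P0: load  L0  ⟶  EI  (L0)  txn=∅  M[L0]=40
step 7: P0: store L1 := 26  ⟶  MI  (L1)  txn=BusRdX+Flush  M[L1]=51
step 8: P1: load  L1  ⟶  SS  (L1)  txn=BusRd+Flush  M[L1]=26
step 9: P1: store L1 := 98  ⟶  IM  (L1)  txn=BusUpgr  M[L1]=26
step 10: P1: store L1 := 3  ⟶  IM  (L1)  txn=∅  M[L1]=26
step 11: P0: load  L0  ⟶  EI  (L0)  txn=∅  M[L0]=40
step 12: P1: load  L0  ⟶  SS  (L0)  txn=BusRd  M[L0]=40
step 13: P1: load  L1  ⟶  IM  (L1)  txn=∅  M[L1]=26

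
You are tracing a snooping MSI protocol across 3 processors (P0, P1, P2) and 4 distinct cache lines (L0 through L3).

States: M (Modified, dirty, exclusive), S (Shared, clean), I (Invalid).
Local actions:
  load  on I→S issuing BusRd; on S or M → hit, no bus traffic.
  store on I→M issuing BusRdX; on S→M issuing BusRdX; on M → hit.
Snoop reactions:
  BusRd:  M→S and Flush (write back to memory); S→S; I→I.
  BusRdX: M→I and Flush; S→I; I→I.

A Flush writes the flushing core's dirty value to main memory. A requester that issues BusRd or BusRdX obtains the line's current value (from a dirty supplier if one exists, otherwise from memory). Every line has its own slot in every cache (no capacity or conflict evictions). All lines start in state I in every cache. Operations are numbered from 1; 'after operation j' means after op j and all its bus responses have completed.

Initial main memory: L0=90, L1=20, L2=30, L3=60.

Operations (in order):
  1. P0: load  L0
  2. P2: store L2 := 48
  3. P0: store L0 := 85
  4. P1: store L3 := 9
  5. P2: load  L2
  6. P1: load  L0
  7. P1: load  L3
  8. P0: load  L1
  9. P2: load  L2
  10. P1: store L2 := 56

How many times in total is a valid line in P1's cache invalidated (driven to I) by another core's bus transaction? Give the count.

invalidations = 0

  op1 P0: load  L0 → S/I/I on L0; bus BusRd; mem=90
  op2 P2: store L2 := 48 → I/I/M on L2; bus BusRdX; mem=30
  op3 P0: store L0 := 85 → M/I/I on L0; bus BusRdX; mem=90
  op4 P1: store L3 := 9 → I/M/I on L3; bus BusRdX; mem=60
  op5 P2: load  L2 → I/I/M on L2; bus (none); mem=30
  op6 P1: load  L0 → S/S/I on L0; bus BusRd Flush; mem=85
  op7 P1: load  L3 → I/M/I on L3; bus (none); mem=60
  op8 P0: load  L1 → S/I/I on L1; bus BusRd; mem=20
  op9 P2: load  L2 → I/I/M on L2; bus (none); mem=30
  op10 P1: store L2 := 56 → I/M/I on L2; bus BusRdX Flush; mem=48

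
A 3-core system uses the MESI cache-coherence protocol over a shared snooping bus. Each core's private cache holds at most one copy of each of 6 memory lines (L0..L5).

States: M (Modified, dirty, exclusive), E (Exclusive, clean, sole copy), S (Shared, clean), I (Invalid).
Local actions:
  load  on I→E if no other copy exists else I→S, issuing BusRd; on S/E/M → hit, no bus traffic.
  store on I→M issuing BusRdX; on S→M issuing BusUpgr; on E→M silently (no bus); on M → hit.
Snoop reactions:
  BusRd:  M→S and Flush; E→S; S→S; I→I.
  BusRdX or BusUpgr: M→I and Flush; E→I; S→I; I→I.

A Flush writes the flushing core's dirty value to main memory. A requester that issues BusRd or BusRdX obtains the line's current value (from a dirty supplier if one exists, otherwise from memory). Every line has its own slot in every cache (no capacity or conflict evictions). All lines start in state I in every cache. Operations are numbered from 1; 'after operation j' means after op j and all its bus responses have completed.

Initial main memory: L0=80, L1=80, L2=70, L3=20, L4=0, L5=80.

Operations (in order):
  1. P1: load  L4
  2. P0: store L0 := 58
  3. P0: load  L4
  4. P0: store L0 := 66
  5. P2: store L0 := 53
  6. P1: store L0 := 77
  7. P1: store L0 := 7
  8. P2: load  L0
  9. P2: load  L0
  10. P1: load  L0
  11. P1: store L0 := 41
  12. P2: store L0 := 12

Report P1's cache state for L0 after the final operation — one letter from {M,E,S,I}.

state = I

1. P1: load  L4  bus=[BusRd]  L4: P0=I P1=E P2=I  mem[L4]=0
2. P0: store L0 := 58  bus=[BusRdX]  L0: P0=M P1=I P2=I  mem[L0]=80
3. P0: load  L4  bus=[BusRd]  L4: P0=S P1=S P2=I  mem[L4]=0
4. P0: store L0 := 66  bus=[-]  L0: P0=M P1=I P2=I  mem[L0]=80
5. P2: store L0 := 53  bus=[BusRdX,Flush]  L0: P0=I P1=I P2=M  mem[L0]=66
6. P1: store L0 := 77  bus=[BusRdX,Flush]  L0: P0=I P1=M P2=I  mem[L0]=53
7. P1: store L0 := 7  bus=[-]  L0: P0=I P1=M P2=I  mem[L0]=53
8. P2: load  L0  bus=[BusRd,Flush]  L0: P0=I P1=S P2=S  mem[L0]=7
9. P2: load  L0  bus=[-]  L0: P0=I P1=S P2=S  mem[L0]=7
10. P1: load  L0  bus=[-]  L0: P0=I P1=S P2=S  mem[L0]=7
11. P1: store L0 := 41  bus=[BusUpgr]  L0: P0=I P1=M P2=I  mem[L0]=7
12. P2: store L0 := 12  bus=[BusRdX,Flush]  L0: P0=I P1=I P2=M  mem[L0]=41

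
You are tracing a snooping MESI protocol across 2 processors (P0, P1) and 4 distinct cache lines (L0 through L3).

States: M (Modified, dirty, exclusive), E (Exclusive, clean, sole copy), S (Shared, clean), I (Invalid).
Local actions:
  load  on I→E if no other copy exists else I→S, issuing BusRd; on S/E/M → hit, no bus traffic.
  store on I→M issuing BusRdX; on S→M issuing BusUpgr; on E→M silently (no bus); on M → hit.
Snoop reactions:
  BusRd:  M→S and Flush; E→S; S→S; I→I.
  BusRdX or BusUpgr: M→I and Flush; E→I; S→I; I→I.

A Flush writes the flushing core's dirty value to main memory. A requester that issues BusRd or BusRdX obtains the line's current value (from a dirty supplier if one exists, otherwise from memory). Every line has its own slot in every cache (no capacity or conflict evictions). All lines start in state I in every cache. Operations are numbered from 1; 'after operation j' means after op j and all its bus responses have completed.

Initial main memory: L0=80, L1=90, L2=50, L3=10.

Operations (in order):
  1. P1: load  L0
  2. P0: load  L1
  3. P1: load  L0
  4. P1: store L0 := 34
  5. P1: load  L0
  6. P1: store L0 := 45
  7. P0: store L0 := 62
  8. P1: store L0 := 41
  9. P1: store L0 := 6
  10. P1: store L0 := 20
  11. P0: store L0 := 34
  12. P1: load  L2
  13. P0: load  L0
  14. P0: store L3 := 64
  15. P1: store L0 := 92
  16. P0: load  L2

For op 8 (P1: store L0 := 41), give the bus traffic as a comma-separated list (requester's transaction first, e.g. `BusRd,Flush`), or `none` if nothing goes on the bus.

bus = BusRdX,Flush

[1] P1: load  L0 | P0:I, P1:E(80) | bus: BusRd
[2] P0: load  L1 | P0:E(90), P1:I | bus: BusRd
[3] P1: load  L0 | P0:I, P1:E(80) | bus: none
[4] P1: store L0 := 34 | P0:I, P1:M(34) | bus: none
[5] P1: load  L0 | P0:I, P1:M(34) | bus: none
[6] P1: store L0 := 45 | P0:I, P1:M(45) | bus: none
[7] P0: store L0 := 62 | P0:M(62), P1:I | bus: BusRdX,Flush
[8] P1: store L0 := 41 | P0:I, P1:M(41) | bus: BusRdX,Flush
[9] P1: store L0 := 6 | P0:I, P1:M(6) | bus: none
[10] P1: store L0 := 20 | P0:I, P1:M(20) | bus: none
[11] P0: store L0 := 34 | P0:M(34), P1:I | bus: BusRdX,Flush
[12] P1: load  L2 | P0:I, P1:E(50) | bus: BusRd
[13] P0: load  L0 | P0:M(34), P1:I | bus: none
[14] P0: store L3 := 64 | P0:M(64), P1:I | bus: BusRdX
[15] P1: store L0 := 92 | P0:I, P1:M(92) | bus: BusRdX,Flush
[16] P0: load  L2 | P0:S(50), P1:S(50) | bus: BusRd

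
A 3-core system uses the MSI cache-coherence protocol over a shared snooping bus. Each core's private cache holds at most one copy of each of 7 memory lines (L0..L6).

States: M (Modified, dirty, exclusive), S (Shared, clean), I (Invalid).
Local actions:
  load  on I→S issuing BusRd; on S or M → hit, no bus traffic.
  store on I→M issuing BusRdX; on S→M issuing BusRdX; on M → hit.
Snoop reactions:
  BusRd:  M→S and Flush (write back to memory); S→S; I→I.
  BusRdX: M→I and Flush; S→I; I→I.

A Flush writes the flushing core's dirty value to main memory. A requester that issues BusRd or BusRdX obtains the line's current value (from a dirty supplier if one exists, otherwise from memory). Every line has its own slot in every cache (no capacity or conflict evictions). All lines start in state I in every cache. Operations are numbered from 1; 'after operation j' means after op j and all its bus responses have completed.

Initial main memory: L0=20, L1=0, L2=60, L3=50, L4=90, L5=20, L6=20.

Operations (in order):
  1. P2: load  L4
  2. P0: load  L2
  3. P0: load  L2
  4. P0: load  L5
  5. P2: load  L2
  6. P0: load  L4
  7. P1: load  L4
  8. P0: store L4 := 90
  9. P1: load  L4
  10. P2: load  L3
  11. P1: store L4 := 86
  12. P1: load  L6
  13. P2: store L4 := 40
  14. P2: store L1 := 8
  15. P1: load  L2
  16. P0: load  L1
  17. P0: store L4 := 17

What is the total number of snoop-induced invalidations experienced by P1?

invalidations = 2

step 1: P2: load  L4  ⟶  IIS  (L4)  txn=BusRd  M[L4]=90
step 2: P0: load  L2  ⟶  SII  (L2)  txn=BusRd  M[L2]=60
step 3: P0: load  L2  ⟶  SII  (L2)  txn=∅  M[L2]=60
step 4: P0: load  L5  ⟶  SII  (L5)  txn=BusRd  M[L5]=20
step 5: P2: load  L2  ⟶  SIS  (L2)  txn=BusRd  M[L2]=60
step 6: P0: load  L4  ⟶  SIS  (L4)  txn=BusRd  M[L4]=90
step 7: P1: load  L4  ⟶  SSS  (L4)  txn=BusRd  M[L4]=90
step 8: P0: store L4 := 90  ⟶  MII  (L4)  txn=BusRdX  M[L4]=90
step 9: P1: load  L4  ⟶  SSI  (L4)  txn=BusRd+Flush  M[L4]=90
step 10: P2: load  L3  ⟶  IIS  (L3)  txn=BusRd  M[L3]=50
step 11: P1: store L4 := 86  ⟶  IMI  (L4)  txn=BusRdX  M[L4]=90
step 12: P1: load  L6  ⟶  ISI  (L6)  txn=BusRd  M[L6]=20
step 13: P2: store L4 := 40  ⟶  IIM  (L4)  txn=BusRdX+Flush  M[L4]=86
step 14: P2: store L1 := 8  ⟶  IIM  (L1)  txn=BusRdX  M[L1]=0
step 15: P1: load  L2  ⟶  SSS  (L2)  txn=BusRd  M[L2]=60
step 16: P0: load  L1  ⟶  SIS  (L1)  txn=BusRd+Flush  M[L1]=8
step 17: P0: store L4 := 17  ⟶  MII  (L4)  txn=BusRdX+Flush  M[L4]=40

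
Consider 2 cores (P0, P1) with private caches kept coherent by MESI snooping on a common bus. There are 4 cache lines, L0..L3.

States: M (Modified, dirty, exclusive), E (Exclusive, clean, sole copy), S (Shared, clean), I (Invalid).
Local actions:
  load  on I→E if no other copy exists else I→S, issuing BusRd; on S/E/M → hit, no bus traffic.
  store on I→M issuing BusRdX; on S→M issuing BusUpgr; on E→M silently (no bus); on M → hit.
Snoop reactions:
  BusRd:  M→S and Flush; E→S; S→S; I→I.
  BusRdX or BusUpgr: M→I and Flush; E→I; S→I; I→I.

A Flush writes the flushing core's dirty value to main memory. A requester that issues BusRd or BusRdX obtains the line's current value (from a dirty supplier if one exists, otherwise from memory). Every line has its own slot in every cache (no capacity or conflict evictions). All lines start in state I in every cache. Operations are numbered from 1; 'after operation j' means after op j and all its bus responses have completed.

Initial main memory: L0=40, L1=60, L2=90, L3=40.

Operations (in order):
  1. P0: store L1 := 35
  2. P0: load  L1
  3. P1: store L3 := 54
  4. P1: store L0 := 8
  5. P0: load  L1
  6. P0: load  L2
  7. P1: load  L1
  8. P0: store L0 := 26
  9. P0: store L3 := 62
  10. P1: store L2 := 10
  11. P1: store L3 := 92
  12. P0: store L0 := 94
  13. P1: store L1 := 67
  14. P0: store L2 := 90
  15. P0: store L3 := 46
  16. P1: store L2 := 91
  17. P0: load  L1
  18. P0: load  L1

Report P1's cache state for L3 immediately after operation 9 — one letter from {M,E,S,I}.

state = I

[1] P0: store L1 := 35 | P0:M(35), P1:I | bus: BusRdX
[2] P0: load  L1 | P0:M(35), P1:I | bus: none
[3] P1: store L3 := 54 | P0:I, P1:M(54) | bus: BusRdX
[4] P1: store L0 := 8 | P0:I, P1:M(8) | bus: BusRdX
[5] P0: load  L1 | P0:M(35), P1:I | bus: none
[6] P0: load  L2 | P0:E(90), P1:I | bus: BusRd
[7] P1: load  L1 | P0:S(35), P1:S(35) | bus: BusRd,Flush
[8] P0: store L0 := 26 | P0:M(26), P1:I | bus: BusRdX,Flush
[9] P0: store L3 := 62 | P0:M(62), P1:I | bus: BusRdX,Flush
[10] P1: store L2 := 10 | P0:I, P1:M(10) | bus: BusRdX
[11] P1: store L3 := 92 | P0:I, P1:M(92) | bus: BusRdX,Flush
[12] P0: store L0 := 94 | P0:M(94), P1:I | bus: none
[13] P1: store L1 := 67 | P0:I, P1:M(67) | bus: BusUpgr
[14] P0: store L2 := 90 | P0:M(90), P1:I | bus: BusRdX,Flush
[15] P0: store L3 := 46 | P0:M(46), P1:I | bus: BusRdX,Flush
[16] P1: store L2 := 91 | P0:I, P1:M(91) | bus: BusRdX,Flush
[17] P0: load  L1 | P0:S(67), P1:S(67) | bus: BusRd,Flush
[18] P0: load  L1 | P0:S(67), P1:S(67) | bus: none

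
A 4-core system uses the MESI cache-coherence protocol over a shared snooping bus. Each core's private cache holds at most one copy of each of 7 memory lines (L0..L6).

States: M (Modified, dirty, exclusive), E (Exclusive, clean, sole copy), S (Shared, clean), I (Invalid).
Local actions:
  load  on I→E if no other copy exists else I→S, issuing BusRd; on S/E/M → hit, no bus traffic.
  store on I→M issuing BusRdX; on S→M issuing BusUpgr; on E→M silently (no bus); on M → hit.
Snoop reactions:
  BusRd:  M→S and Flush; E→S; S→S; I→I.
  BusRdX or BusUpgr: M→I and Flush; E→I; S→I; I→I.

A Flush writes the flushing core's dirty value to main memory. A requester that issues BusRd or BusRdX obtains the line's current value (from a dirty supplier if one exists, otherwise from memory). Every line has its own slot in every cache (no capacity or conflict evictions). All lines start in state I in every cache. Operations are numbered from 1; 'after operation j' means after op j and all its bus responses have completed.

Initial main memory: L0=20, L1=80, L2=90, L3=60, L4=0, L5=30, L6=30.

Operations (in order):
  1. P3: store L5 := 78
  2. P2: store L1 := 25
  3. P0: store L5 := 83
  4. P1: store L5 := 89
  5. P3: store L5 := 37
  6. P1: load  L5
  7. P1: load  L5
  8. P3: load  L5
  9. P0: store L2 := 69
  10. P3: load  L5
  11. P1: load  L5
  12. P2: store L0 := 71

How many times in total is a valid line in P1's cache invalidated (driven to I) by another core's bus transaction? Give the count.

[1] P3: store L5 := 78 | P0:I, P1:I, P2:I, P3:M(78) | bus: BusRdX
[2] P2: store L1 := 25 | P0:I, P1:I, P2:M(25), P3:I | bus: BusRdX
[3] P0: store L5 := 83 | P0:M(83), P1:I, P2:I, P3:I | bus: BusRdX,Flush
[4] P1: store L5 := 89 | P0:I, P1:M(89), P2:I, P3:I | bus: BusRdX,Flush
[5] P3: store L5 := 37 | P0:I, P1:I, P2:I, P3:M(37) | bus: BusRdX,Flush
[6] P1: load  L5 | P0:I, P1:S(37), P2:I, P3:S(37) | bus: BusRd,Flush
[7] P1: load  L5 | P0:I, P1:S(37), P2:I, P3:S(37) | bus: none
[8] P3: load  L5 | P0:I, P1:S(37), P2:I, P3:S(37) | bus: none
[9] P0: store L2 := 69 | P0:M(69), P1:I, P2:I, P3:I | bus: BusRdX
[10] P3: load  L5 | P0:I, P1:S(37), P2:I, P3:S(37) | bus: none
[11] P1: load  L5 | P0:I, P1:S(37), P2:I, P3:S(37) | bus: none
[12] P2: store L0 := 71 | P0:I, P1:I, P2:M(71), P3:I | bus: BusRdX

invalidations = 1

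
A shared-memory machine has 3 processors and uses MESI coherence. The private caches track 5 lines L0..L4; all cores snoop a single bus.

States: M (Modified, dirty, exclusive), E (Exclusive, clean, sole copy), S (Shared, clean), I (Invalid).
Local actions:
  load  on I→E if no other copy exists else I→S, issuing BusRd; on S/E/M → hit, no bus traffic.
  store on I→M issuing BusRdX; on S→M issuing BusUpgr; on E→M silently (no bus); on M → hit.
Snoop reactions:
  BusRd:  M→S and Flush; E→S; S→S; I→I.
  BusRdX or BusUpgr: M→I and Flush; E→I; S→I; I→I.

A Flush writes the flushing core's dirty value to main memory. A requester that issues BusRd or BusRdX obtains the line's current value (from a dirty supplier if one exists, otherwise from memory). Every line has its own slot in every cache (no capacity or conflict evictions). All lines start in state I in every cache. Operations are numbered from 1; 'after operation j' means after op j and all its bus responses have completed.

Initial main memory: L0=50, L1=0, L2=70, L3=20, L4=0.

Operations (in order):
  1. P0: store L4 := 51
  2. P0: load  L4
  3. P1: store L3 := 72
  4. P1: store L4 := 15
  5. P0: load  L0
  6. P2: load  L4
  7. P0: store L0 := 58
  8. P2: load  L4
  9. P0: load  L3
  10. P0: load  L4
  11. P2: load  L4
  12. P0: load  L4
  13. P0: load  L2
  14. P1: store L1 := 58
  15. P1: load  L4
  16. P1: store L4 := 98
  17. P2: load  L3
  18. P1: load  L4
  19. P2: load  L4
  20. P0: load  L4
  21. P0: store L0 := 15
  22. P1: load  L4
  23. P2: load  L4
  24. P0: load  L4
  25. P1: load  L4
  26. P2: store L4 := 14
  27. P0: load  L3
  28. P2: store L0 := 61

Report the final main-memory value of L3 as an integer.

memory[L3] = 72

[1] P0: store L4 := 51 | P0:M(51), P1:I, P2:I | bus: BusRdX
[2] P0: load  L4 | P0:M(51), P1:I, P2:I | bus: none
[3] P1: store L3 := 72 | P0:I, P1:M(72), P2:I | bus: BusRdX
[4] P1: store L4 := 15 | P0:I, P1:M(15), P2:I | bus: BusRdX,Flush
[5] P0: load  L0 | P0:E(50), P1:I, P2:I | bus: BusRd
[6] P2: load  L4 | P0:I, P1:S(15), P2:S(15) | bus: BusRd,Flush
[7] P0: store L0 := 58 | P0:M(58), P1:I, P2:I | bus: none
[8] P2: load  L4 | P0:I, P1:S(15), P2:S(15) | bus: none
[9] P0: load  L3 | P0:S(72), P1:S(72), P2:I | bus: BusRd,Flush
[10] P0: load  L4 | P0:S(15), P1:S(15), P2:S(15) | bus: BusRd
[11] P2: load  L4 | P0:S(15), P1:S(15), P2:S(15) | bus: none
[12] P0: load  L4 | P0:S(15), P1:S(15), P2:S(15) | bus: none
[13] P0: load  L2 | P0:E(70), P1:I, P2:I | bus: BusRd
[14] P1: store L1 := 58 | P0:I, P1:M(58), P2:I | bus: BusRdX
[15] P1: load  L4 | P0:S(15), P1:S(15), P2:S(15) | bus: none
[16] P1: store L4 := 98 | P0:I, P1:M(98), P2:I | bus: BusUpgr
[17] P2: load  L3 | P0:S(72), P1:S(72), P2:S(72) | bus: BusRd
[18] P1: load  L4 | P0:I, P1:M(98), P2:I | bus: none
[19] P2: load  L4 | P0:I, P1:S(98), P2:S(98) | bus: BusRd,Flush
[20] P0: load  L4 | P0:S(98), P1:S(98), P2:S(98) | bus: BusRd
[21] P0: store L0 := 15 | P0:M(15), P1:I, P2:I | bus: none
[22] P1: load  L4 | P0:S(98), P1:S(98), P2:S(98) | bus: none
[23] P2: load  L4 | P0:S(98), P1:S(98), P2:S(98) | bus: none
[24] P0: load  L4 | P0:S(98), P1:S(98), P2:S(98) | bus: none
[25] P1: load  L4 | P0:S(98), P1:S(98), P2:S(98) | bus: none
[26] P2: store L4 := 14 | P0:I, P1:I, P2:M(14) | bus: BusUpgr
[27] P0: load  L3 | P0:S(72), P1:S(72), P2:S(72) | bus: none
[28] P2: store L0 := 61 | P0:I, P1:I, P2:M(61) | bus: BusRdX,Flush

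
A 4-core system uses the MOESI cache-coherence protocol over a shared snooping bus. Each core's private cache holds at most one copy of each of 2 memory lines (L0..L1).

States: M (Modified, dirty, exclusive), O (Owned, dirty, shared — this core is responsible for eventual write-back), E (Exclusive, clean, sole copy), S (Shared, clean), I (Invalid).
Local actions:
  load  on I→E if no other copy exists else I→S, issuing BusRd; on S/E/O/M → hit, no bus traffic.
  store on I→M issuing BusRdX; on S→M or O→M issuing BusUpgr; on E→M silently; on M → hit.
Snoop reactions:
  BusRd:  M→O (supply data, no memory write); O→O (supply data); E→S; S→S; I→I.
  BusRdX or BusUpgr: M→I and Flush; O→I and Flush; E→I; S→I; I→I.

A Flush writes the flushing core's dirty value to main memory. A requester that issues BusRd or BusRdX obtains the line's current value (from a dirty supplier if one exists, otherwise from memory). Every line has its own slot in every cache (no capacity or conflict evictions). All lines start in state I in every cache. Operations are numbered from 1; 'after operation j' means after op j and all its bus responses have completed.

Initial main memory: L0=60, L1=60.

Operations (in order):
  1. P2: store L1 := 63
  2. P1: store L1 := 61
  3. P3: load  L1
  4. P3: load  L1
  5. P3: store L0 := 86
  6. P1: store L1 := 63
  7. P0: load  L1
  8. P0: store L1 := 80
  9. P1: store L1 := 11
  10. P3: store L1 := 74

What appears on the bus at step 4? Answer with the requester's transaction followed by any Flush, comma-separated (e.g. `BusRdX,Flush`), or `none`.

[1] P2: store L1 := 63 | P0:I, P1:I, P2:M(63), P3:I | bus: BusRdX
[2] P1: store L1 := 61 | P0:I, P1:M(61), P2:I, P3:I | bus: BusRdX,Flush
[3] P3: load  L1 | P0:I, P1:O(61), P2:I, P3:S(61) | bus: BusRd
[4] P3: load  L1 | P0:I, P1:O(61), P2:I, P3:S(61) | bus: none
[5] P3: store L0 := 86 | P0:I, P1:I, P2:I, P3:M(86) | bus: BusRdX
[6] P1: store L1 := 63 | P0:I, P1:M(63), P2:I, P3:I | bus: BusUpgr
[7] P0: load  L1 | P0:S(63), P1:O(63), P2:I, P3:I | bus: BusRd
[8] P0: store L1 := 80 | P0:M(80), P1:I, P2:I, P3:I | bus: BusUpgr,Flush
[9] P1: store L1 := 11 | P0:I, P1:M(11), P2:I, P3:I | bus: BusRdX,Flush
[10] P3: store L1 := 74 | P0:I, P1:I, P2:I, P3:M(74) | bus: BusRdX,Flush

bus = none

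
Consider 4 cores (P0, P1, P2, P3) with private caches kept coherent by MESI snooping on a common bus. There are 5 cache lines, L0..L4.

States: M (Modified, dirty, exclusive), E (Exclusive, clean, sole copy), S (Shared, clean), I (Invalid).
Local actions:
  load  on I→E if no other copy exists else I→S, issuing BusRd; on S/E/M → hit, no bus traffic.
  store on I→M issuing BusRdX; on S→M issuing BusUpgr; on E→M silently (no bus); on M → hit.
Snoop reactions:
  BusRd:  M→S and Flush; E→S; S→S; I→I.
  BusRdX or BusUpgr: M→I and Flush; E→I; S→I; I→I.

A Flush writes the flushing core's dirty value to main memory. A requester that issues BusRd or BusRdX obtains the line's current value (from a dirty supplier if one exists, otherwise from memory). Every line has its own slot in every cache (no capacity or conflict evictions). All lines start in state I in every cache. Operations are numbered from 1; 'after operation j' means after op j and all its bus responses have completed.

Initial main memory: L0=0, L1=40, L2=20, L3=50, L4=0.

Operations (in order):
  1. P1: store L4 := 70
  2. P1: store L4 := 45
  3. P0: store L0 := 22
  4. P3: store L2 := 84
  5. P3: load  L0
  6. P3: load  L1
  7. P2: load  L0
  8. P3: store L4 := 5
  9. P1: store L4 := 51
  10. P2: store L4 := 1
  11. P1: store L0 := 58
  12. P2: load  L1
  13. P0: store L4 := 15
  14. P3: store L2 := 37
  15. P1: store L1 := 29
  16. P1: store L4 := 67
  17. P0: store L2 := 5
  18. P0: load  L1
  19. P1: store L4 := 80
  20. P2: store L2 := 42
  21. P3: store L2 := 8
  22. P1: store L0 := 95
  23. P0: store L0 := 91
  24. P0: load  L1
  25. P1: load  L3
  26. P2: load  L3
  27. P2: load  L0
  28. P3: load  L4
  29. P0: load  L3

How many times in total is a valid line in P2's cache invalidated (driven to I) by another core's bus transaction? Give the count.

invalidations = 4

[1] P1: store L4 := 70 | P0:I, P1:M(70), P2:I, P3:I | bus: BusRdX
[2] P1: store L4 := 45 | P0:I, P1:M(45), P2:I, P3:I | bus: none
[3] P0: store L0 := 22 | P0:M(22), P1:I, P2:I, P3:I | bus: BusRdX
[4] P3: store L2 := 84 | P0:I, P1:I, P2:I, P3:M(84) | bus: BusRdX
[5] P3: load  L0 | P0:S(22), P1:I, P2:I, P3:S(22) | bus: BusRd,Flush
[6] P3: load  L1 | P0:I, P1:I, P2:I, P3:E(40) | bus: BusRd
[7] P2: load  L0 | P0:S(22), P1:I, P2:S(22), P3:S(22) | bus: BusRd
[8] P3: store L4 := 5 | P0:I, P1:I, P2:I, P3:M(5) | bus: BusRdX,Flush
[9] P1: store L4 := 51 | P0:I, P1:M(51), P2:I, P3:I | bus: BusRdX,Flush
[10] P2: store L4 := 1 | P0:I, P1:I, P2:M(1), P3:I | bus: BusRdX,Flush
[11] P1: store L0 := 58 | P0:I, P1:M(58), P2:I, P3:I | bus: BusRdX
[12] P2: load  L1 | P0:I, P1:I, P2:S(40), P3:S(40) | bus: BusRd
[13] P0: store L4 := 15 | P0:M(15), P1:I, P2:I, P3:I | bus: BusRdX,Flush
[14] P3: store L2 := 37 | P0:I, P1:I, P2:I, P3:M(37) | bus: none
[15] P1: store L1 := 29 | P0:I, P1:M(29), P2:I, P3:I | bus: BusRdX
[16] P1: store L4 := 67 | P0:I, P1:M(67), P2:I, P3:I | bus: BusRdX,Flush
[17] P0: store L2 := 5 | P0:M(5), P1:I, P2:I, P3:I | bus: BusRdX,Flush
[18] P0: load  L1 | P0:S(29), P1:S(29), P2:I, P3:I | bus: BusRd,Flush
[19] P1: store L4 := 80 | P0:I, P1:M(80), P2:I, P3:I | bus: none
[20] P2: store L2 := 42 | P0:I, P1:I, P2:M(42), P3:I | bus: BusRdX,Flush
[21] P3: store L2 := 8 | P0:I, P1:I, P2:I, P3:M(8) | bus: BusRdX,Flush
[22] P1: store L0 := 95 | P0:I, P1:M(95), P2:I, P3:I | bus: none
[23] P0: store L0 := 91 | P0:M(91), P1:I, P2:I, P3:I | bus: BusRdX,Flush
[24] P0: load  L1 | P0:S(29), P1:S(29), P2:I, P3:I | bus: none
[25] P1: load  L3 | P0:I, P1:E(50), P2:I, P3:I | bus: BusRd
[26] P2: load  L3 | P0:I, P1:S(50), P2:S(50), P3:I | bus: BusRd
[27] P2: load  L0 | P0:S(91), P1:I, P2:S(91), P3:I | bus: BusRd,Flush
[28] P3: load  L4 | P0:I, P1:S(80), P2:I, P3:S(80) | bus: BusRd,Flush
[29] P0: load  L3 | P0:S(50), P1:S(50), P2:S(50), P3:I | bus: BusRd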